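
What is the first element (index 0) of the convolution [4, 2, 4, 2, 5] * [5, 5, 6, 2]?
Use y[k] = Σ_i a[i]·b[k-i] at k=0. y[0] = 4×5 = 20

20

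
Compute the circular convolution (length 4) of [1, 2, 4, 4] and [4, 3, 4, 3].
Use y[k] = Σ_j x[j]·h[(k-j) mod 4]. y[0] = 1×4 + 2×3 + 4×4 + 4×3 = 38; y[1] = 1×3 + 2×4 + 4×3 + 4×4 = 39; y[2] = 1×4 + 2×3 + 4×4 + 4×3 = 38; y[3] = 1×3 + 2×4 + 4×3 + 4×4 = 39. Result: [38, 39, 38, 39]

[38, 39, 38, 39]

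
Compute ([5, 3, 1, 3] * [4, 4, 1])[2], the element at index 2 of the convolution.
Use y[k] = Σ_i a[i]·b[k-i] at k=2. y[2] = 5×1 + 3×4 + 1×4 = 21

21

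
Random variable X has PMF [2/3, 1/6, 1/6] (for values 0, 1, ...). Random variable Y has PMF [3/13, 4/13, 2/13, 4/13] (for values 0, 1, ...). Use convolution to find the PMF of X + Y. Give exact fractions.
P(X+Y=k) = Σ_i P(X=i)·P(Y=k-i) — a convolution of [2/3, 1/6, 1/6] and [3/13, 4/13, 2/13, 4/13]. P(X+Y=0) = (2/3)×(3/13) = 2/13; P(X+Y=1) = (2/3)×(4/13) + (1/6)×(3/13) = 8/39 + 1/26 = 19/78; P(X+Y=2) = (2/3)×(2/13) + (1/6)×(4/13) + (1/6)×(3/13) = 4/39 + 2/39 + 1/26 = 5/26; P(X+Y=3) = (2/3)×(4/13) + (1/6)×(2/13) + (1/6)×(4/13) = 8/39 + 1/39 + 2/39 = 11/39; P(X+Y=4) = (1/6)×(4/13) + (1/6)×(2/13) = 2/39 + 1/39 = 1/13; P(X+Y=5) = (1/6)×(4/13) = 2/39. PMF: [2/13, 19/78, 5/26, 11/39, 1/13, 2/39] (sums to 1 ✓)

[2/13, 19/78, 5/26, 11/39, 1/13, 2/39]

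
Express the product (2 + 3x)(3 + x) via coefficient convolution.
Ascending coefficients: a = [2, 3], b = [3, 1]. c[0] = 2×3 = 6; c[1] = 2×1 + 3×3 = 11; c[2] = 3×1 = 3. Result coefficients: [6, 11, 3] → 6 + 11x + 3x^2

6 + 11x + 3x^2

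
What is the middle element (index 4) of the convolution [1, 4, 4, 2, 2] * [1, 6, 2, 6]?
Use y[k] = Σ_i a[i]·b[k-i] at k=4. y[4] = 4×6 + 4×2 + 2×6 + 2×1 = 46

46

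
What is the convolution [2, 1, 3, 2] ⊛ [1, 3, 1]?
y[0] = 2×1 = 2; y[1] = 2×3 + 1×1 = 7; y[2] = 2×1 + 1×3 + 3×1 = 8; y[3] = 1×1 + 3×3 + 2×1 = 12; y[4] = 3×1 + 2×3 = 9; y[5] = 2×1 = 2

[2, 7, 8, 12, 9, 2]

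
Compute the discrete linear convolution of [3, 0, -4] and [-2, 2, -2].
y[0] = 3×-2 = -6; y[1] = 3×2 + 0×-2 = 6; y[2] = 3×-2 + 0×2 + -4×-2 = 2; y[3] = 0×-2 + -4×2 = -8; y[4] = -4×-2 = 8

[-6, 6, 2, -8, 8]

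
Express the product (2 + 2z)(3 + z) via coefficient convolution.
Ascending coefficients: a = [2, 2], b = [3, 1]. c[0] = 2×3 = 6; c[1] = 2×1 + 2×3 = 8; c[2] = 2×1 = 2. Result coefficients: [6, 8, 2] → 6 + 8z + 2z^2

6 + 8z + 2z^2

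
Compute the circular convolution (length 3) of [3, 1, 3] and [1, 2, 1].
Use y[k] = Σ_j u[j]·v[(k-j) mod 3]. y[0] = 3×1 + 1×1 + 3×2 = 10; y[1] = 3×2 + 1×1 + 3×1 = 10; y[2] = 3×1 + 1×2 + 3×1 = 8. Result: [10, 10, 8]

[10, 10, 8]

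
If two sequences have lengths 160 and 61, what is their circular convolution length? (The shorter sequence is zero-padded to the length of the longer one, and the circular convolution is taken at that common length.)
Circular convolution (zero-padding the shorter input) has length max(m, n) = max(160, 61) = 160

160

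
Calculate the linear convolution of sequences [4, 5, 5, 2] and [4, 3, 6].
y[0] = 4×4 = 16; y[1] = 4×3 + 5×4 = 32; y[2] = 4×6 + 5×3 + 5×4 = 59; y[3] = 5×6 + 5×3 + 2×4 = 53; y[4] = 5×6 + 2×3 = 36; y[5] = 2×6 = 12

[16, 32, 59, 53, 36, 12]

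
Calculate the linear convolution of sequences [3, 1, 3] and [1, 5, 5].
y[0] = 3×1 = 3; y[1] = 3×5 + 1×1 = 16; y[2] = 3×5 + 1×5 + 3×1 = 23; y[3] = 1×5 + 3×5 = 20; y[4] = 3×5 = 15

[3, 16, 23, 20, 15]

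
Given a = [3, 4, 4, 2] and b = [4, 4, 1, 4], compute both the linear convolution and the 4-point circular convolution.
Linear: y_lin[0] = 3×4 = 12; y_lin[1] = 3×4 + 4×4 = 28; y_lin[2] = 3×1 + 4×4 + 4×4 = 35; y_lin[3] = 3×4 + 4×1 + 4×4 + 2×4 = 40; y_lin[4] = 4×4 + 4×1 + 2×4 = 28; y_lin[5] = 4×4 + 2×1 = 18; y_lin[6] = 2×4 = 8 → [12, 28, 35, 40, 28, 18, 8]. Circular (length 4): y[0] = 3×4 + 4×4 + 4×1 + 2×4 = 40; y[1] = 3×4 + 4×4 + 4×4 + 2×1 = 46; y[2] = 3×1 + 4×4 + 4×4 + 2×4 = 43; y[3] = 3×4 + 4×1 + 4×4 + 2×4 = 40 → [40, 46, 43, 40]

Linear: [12, 28, 35, 40, 28, 18, 8], Circular: [40, 46, 43, 40]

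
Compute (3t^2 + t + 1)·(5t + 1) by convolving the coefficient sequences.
Ascending coefficients: a = [1, 1, 3], b = [1, 5]. c[0] = 1×1 = 1; c[1] = 1×5 + 1×1 = 6; c[2] = 1×5 + 3×1 = 8; c[3] = 3×5 = 15. Result coefficients: [1, 6, 8, 15] → 15t^3 + 8t^2 + 6t + 1

15t^3 + 8t^2 + 6t + 1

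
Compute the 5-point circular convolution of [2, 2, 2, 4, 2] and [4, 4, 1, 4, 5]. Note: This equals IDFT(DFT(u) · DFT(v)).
Either evaluate y[k] = Σ_j u[j]·v[(k-j) mod 5] directly, or use IDFT(DFT(u) · DFT(v)). y[0] = 2×4 + 2×5 + 2×4 + 4×1 + 2×4 = 38; y[1] = 2×4 + 2×4 + 2×5 + 4×4 + 2×1 = 44; y[2] = 2×1 + 2×4 + 2×4 + 4×5 + 2×4 = 46; y[3] = 2×4 + 2×1 + 2×4 + 4×4 + 2×5 = 44; y[4] = 2×5 + 2×4 + 2×1 + 4×4 + 2×4 = 44. Result: [38, 44, 46, 44, 44]

[38, 44, 46, 44, 44]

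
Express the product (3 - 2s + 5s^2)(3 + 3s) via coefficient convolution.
Ascending coefficients: a = [3, -2, 5], b = [3, 3]. c[0] = 3×3 = 9; c[1] = 3×3 + -2×3 = 3; c[2] = -2×3 + 5×3 = 9; c[3] = 5×3 = 15. Result coefficients: [9, 3, 9, 15] → 9 + 3s + 9s^2 + 15s^3

9 + 3s + 9s^2 + 15s^3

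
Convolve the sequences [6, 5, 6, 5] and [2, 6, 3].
y[0] = 6×2 = 12; y[1] = 6×6 + 5×2 = 46; y[2] = 6×3 + 5×6 + 6×2 = 60; y[3] = 5×3 + 6×6 + 5×2 = 61; y[4] = 6×3 + 5×6 = 48; y[5] = 5×3 = 15

[12, 46, 60, 61, 48, 15]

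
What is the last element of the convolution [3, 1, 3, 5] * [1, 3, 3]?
Use y[k] = Σ_i a[i]·b[k-i] at k=5. y[5] = 5×3 = 15

15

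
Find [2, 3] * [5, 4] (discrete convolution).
y[0] = 2×5 = 10; y[1] = 2×4 + 3×5 = 23; y[2] = 3×4 = 12

[10, 23, 12]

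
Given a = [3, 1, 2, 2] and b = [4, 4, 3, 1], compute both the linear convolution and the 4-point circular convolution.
Linear: y_lin[0] = 3×4 = 12; y_lin[1] = 3×4 + 1×4 = 16; y_lin[2] = 3×3 + 1×4 + 2×4 = 21; y_lin[3] = 3×1 + 1×3 + 2×4 + 2×4 = 22; y_lin[4] = 1×1 + 2×3 + 2×4 = 15; y_lin[5] = 2×1 + 2×3 = 8; y_lin[6] = 2×1 = 2 → [12, 16, 21, 22, 15, 8, 2]. Circular (length 4): y[0] = 3×4 + 1×1 + 2×3 + 2×4 = 27; y[1] = 3×4 + 1×4 + 2×1 + 2×3 = 24; y[2] = 3×3 + 1×4 + 2×4 + 2×1 = 23; y[3] = 3×1 + 1×3 + 2×4 + 2×4 = 22 → [27, 24, 23, 22]

Linear: [12, 16, 21, 22, 15, 8, 2], Circular: [27, 24, 23, 22]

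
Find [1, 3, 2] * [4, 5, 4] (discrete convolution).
y[0] = 1×4 = 4; y[1] = 1×5 + 3×4 = 17; y[2] = 1×4 + 3×5 + 2×4 = 27; y[3] = 3×4 + 2×5 = 22; y[4] = 2×4 = 8

[4, 17, 27, 22, 8]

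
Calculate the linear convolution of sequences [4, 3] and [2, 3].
y[0] = 4×2 = 8; y[1] = 4×3 + 3×2 = 18; y[2] = 3×3 = 9

[8, 18, 9]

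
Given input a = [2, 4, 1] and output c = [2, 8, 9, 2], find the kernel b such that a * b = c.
Output length 4 = len(a) + len(b) - 1 ⇒ len(b) = 2. Solve b forward using b[k] = (c[k] - Σ_{i≥1} a[i]·b[k-i]) / a[0]: b[0] = c[0] / a[0] = 2 / 2 = 1; b[1] = (c[1] - 4×1) / a[0] = (8 - 4×1) / 2 = 2. So b = [1, 2]. Forward-check [2, 4, 1] * [1, 2]: c[0] = 2×1 = 2; c[1] = 2×2 + 4×1 = 8; c[2] = 4×2 + 1×1 = 9; c[3] = 1×2 = 2 → [2, 8, 9, 2] ✓

[1, 2]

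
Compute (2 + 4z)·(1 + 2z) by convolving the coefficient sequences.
Ascending coefficients: a = [2, 4], b = [1, 2]. c[0] = 2×1 = 2; c[1] = 2×2 + 4×1 = 8; c[2] = 4×2 = 8. Result coefficients: [2, 8, 8] → 2 + 8z + 8z^2

2 + 8z + 8z^2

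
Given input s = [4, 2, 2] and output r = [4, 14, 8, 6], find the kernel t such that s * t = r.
Output length 4 = len(s) + len(t) - 1 ⇒ len(t) = 2. Solve t forward using t[k] = (r[k] - Σ_{i≥1} s[i]·t[k-i]) / s[0]: t[0] = r[0] / s[0] = 4 / 4 = 1; t[1] = (r[1] - 2×1) / s[0] = (14 - 2×1) / 4 = 3. So t = [1, 3]. Forward-check [4, 2, 2] * [1, 3]: r[0] = 4×1 = 4; r[1] = 4×3 + 2×1 = 14; r[2] = 2×3 + 2×1 = 8; r[3] = 2×3 = 6 → [4, 14, 8, 6] ✓

[1, 3]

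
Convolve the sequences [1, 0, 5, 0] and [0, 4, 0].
y[0] = 1×0 = 0; y[1] = 1×4 + 0×0 = 4; y[2] = 1×0 + 0×4 + 5×0 = 0; y[3] = 0×0 + 5×4 + 0×0 = 20; y[4] = 5×0 + 0×4 = 0; y[5] = 0×0 = 0

[0, 4, 0, 20, 0, 0]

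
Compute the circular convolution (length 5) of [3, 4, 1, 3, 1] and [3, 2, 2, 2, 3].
Use y[k] = Σ_j u[j]·v[(k-j) mod 5]. y[0] = 3×3 + 4×3 + 1×2 + 3×2 + 1×2 = 31; y[1] = 3×2 + 4×3 + 1×3 + 3×2 + 1×2 = 29; y[2] = 3×2 + 4×2 + 1×3 + 3×3 + 1×2 = 28; y[3] = 3×2 + 4×2 + 1×2 + 3×3 + 1×3 = 28; y[4] = 3×3 + 4×2 + 1×2 + 3×2 + 1×3 = 28. Result: [31, 29, 28, 28, 28]

[31, 29, 28, 28, 28]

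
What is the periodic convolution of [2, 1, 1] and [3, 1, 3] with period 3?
Use y[k] = Σ_j u[j]·v[(k-j) mod 3]. y[0] = 2×3 + 1×3 + 1×1 = 10; y[1] = 2×1 + 1×3 + 1×3 = 8; y[2] = 2×3 + 1×1 + 1×3 = 10. Result: [10, 8, 10]

[10, 8, 10]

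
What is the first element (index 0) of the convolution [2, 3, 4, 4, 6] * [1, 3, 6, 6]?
Use y[k] = Σ_i a[i]·b[k-i] at k=0. y[0] = 2×1 = 2

2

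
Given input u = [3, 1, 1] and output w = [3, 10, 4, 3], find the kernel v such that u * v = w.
Output length 4 = len(u) + len(v) - 1 ⇒ len(v) = 2. Solve v forward using v[k] = (w[k] - Σ_{i≥1} u[i]·v[k-i]) / u[0]: v[0] = w[0] / u[0] = 3 / 3 = 1; v[1] = (w[1] - 1×1) / u[0] = (10 - 1×1) / 3 = 3. So v = [1, 3]. Forward-check [3, 1, 1] * [1, 3]: w[0] = 3×1 = 3; w[1] = 3×3 + 1×1 = 10; w[2] = 1×3 + 1×1 = 4; w[3] = 1×3 = 3 → [3, 10, 4, 3] ✓

[1, 3]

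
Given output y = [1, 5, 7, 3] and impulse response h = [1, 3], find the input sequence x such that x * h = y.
Deconvolve y=[1, 5, 7, 3] by h=[1, 3]. Since h[0]=1, solve forward: x[0] = y[0] / 1 = 1; x[1] = (y[1] - 1×3) / 1 = 2; x[2] = (y[2] - 2×3) / 1 = 1. So x = [1, 2, 1]. Check by forward convolution: y[0] = 1×1 = 1; y[1] = 1×3 + 2×1 = 5; y[2] = 2×3 + 1×1 = 7; y[3] = 1×3 = 3

[1, 2, 1]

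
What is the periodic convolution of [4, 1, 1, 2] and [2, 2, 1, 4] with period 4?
Use y[k] = Σ_j s[j]·t[(k-j) mod 4]. y[0] = 4×2 + 1×4 + 1×1 + 2×2 = 17; y[1] = 4×2 + 1×2 + 1×4 + 2×1 = 16; y[2] = 4×1 + 1×2 + 1×2 + 2×4 = 16; y[3] = 4×4 + 1×1 + 1×2 + 2×2 = 23. Result: [17, 16, 16, 23]

[17, 16, 16, 23]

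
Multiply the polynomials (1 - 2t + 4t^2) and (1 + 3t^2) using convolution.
Ascending coefficients: a = [1, -2, 4], b = [1, 0, 3]. c[0] = 1×1 = 1; c[1] = 1×0 + -2×1 = -2; c[2] = 1×3 + -2×0 + 4×1 = 7; c[3] = -2×3 + 4×0 = -6; c[4] = 4×3 = 12. Result coefficients: [1, -2, 7, -6, 12] → 1 - 2t + 7t^2 - 6t^3 + 12t^4

1 - 2t + 7t^2 - 6t^3 + 12t^4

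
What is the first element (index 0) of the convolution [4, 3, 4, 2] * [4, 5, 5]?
Use y[k] = Σ_i a[i]·b[k-i] at k=0. y[0] = 4×4 = 16

16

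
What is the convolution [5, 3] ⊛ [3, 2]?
y[0] = 5×3 = 15; y[1] = 5×2 + 3×3 = 19; y[2] = 3×2 = 6

[15, 19, 6]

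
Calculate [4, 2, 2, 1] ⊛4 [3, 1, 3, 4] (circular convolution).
Use y[k] = Σ_j a[j]·b[(k-j) mod 4]. y[0] = 4×3 + 2×4 + 2×3 + 1×1 = 27; y[1] = 4×1 + 2×3 + 2×4 + 1×3 = 21; y[2] = 4×3 + 2×1 + 2×3 + 1×4 = 24; y[3] = 4×4 + 2×3 + 2×1 + 1×3 = 27. Result: [27, 21, 24, 27]

[27, 21, 24, 27]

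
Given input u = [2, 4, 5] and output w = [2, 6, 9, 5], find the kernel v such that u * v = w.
Output length 4 = len(u) + len(v) - 1 ⇒ len(v) = 2. Solve v forward using v[k] = (w[k] - Σ_{i≥1} u[i]·v[k-i]) / u[0]: v[0] = w[0] / u[0] = 2 / 2 = 1; v[1] = (w[1] - 4×1) / u[0] = (6 - 4×1) / 2 = 1. So v = [1, 1]. Forward-check [2, 4, 5] * [1, 1]: w[0] = 2×1 = 2; w[1] = 2×1 + 4×1 = 6; w[2] = 4×1 + 5×1 = 9; w[3] = 5×1 = 5 → [2, 6, 9, 5] ✓

[1, 1]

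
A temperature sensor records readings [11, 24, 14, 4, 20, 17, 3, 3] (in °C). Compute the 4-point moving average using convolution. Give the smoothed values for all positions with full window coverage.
4-point moving average kernel = [1, 1, 1, 1]. Apply in 'valid' mode (full window coverage): avg[0] = (11 + 24 + 14 + 4) / 4 = 13.25; avg[1] = (24 + 14 + 4 + 20) / 4 = 15.5; avg[2] = (14 + 4 + 20 + 17) / 4 = 13.75; avg[3] = (4 + 20 + 17 + 3) / 4 = 11.0; avg[4] = (20 + 17 + 3 + 3) / 4 = 10.75. Smoothed values: [13.25, 15.5, 13.75, 11.0, 10.75]

[13.25, 15.5, 13.75, 11.0, 10.75]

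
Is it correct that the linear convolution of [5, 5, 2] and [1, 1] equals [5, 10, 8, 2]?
Recompute linear convolution of [5, 5, 2] and [1, 1]: y[0] = 5×1 = 5; y[1] = 5×1 + 5×1 = 10; y[2] = 5×1 + 2×1 = 7; y[3] = 2×1 = 2 → [5, 10, 7, 2]. Compare to given [5, 10, 8, 2]: they differ at index 2: given 8, correct 7, so answer: No

No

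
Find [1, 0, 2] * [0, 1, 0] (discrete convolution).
y[0] = 1×0 = 0; y[1] = 1×1 + 0×0 = 1; y[2] = 1×0 + 0×1 + 2×0 = 0; y[3] = 0×0 + 2×1 = 2; y[4] = 2×0 = 0

[0, 1, 0, 2, 0]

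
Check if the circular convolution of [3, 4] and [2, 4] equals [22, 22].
Recompute circular convolution of [3, 4] and [2, 4]: y[0] = 3×2 + 4×4 = 22; y[1] = 3×4 + 4×2 = 20 → [22, 20]. Compare to given [22, 22]: they differ at index 1: given 22, correct 20, so answer: No

No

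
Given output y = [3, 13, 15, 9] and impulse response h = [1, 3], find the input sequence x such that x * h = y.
Deconvolve y=[3, 13, 15, 9] by h=[1, 3]. Since h[0]=1, solve forward: x[0] = y[0] / 1 = 3; x[1] = (y[1] - 3×3) / 1 = 4; x[2] = (y[2] - 4×3) / 1 = 3. So x = [3, 4, 3]. Check by forward convolution: y[0] = 3×1 = 3; y[1] = 3×3 + 4×1 = 13; y[2] = 4×3 + 3×1 = 15; y[3] = 3×3 = 9

[3, 4, 3]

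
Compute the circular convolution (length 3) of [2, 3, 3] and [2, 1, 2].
Use y[k] = Σ_j s[j]·t[(k-j) mod 3]. y[0] = 2×2 + 3×2 + 3×1 = 13; y[1] = 2×1 + 3×2 + 3×2 = 14; y[2] = 2×2 + 3×1 + 3×2 = 13. Result: [13, 14, 13]

[13, 14, 13]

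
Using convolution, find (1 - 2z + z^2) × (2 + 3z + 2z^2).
Ascending coefficients: a = [1, -2, 1], b = [2, 3, 2]. c[0] = 1×2 = 2; c[1] = 1×3 + -2×2 = -1; c[2] = 1×2 + -2×3 + 1×2 = -2; c[3] = -2×2 + 1×3 = -1; c[4] = 1×2 = 2. Result coefficients: [2, -1, -2, -1, 2] → 2 - z - 2z^2 - z^3 + 2z^4

2 - z - 2z^2 - z^3 + 2z^4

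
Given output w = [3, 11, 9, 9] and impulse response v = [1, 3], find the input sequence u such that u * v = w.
Deconvolve w=[3, 11, 9, 9] by v=[1, 3]. Since v[0]=1, solve forward: u[0] = w[0] / 1 = 3; u[1] = (w[1] - 3×3) / 1 = 2; u[2] = (w[2] - 2×3) / 1 = 3. So u = [3, 2, 3]. Check by forward convolution: w[0] = 3×1 = 3; w[1] = 3×3 + 2×1 = 11; w[2] = 2×3 + 3×1 = 9; w[3] = 3×3 = 9

[3, 2, 3]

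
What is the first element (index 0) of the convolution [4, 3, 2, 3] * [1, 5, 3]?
Use y[k] = Σ_i a[i]·b[k-i] at k=0. y[0] = 4×1 = 4

4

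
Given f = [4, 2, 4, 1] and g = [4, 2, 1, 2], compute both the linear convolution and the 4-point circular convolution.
Linear: y_lin[0] = 4×4 = 16; y_lin[1] = 4×2 + 2×4 = 16; y_lin[2] = 4×1 + 2×2 + 4×4 = 24; y_lin[3] = 4×2 + 2×1 + 4×2 + 1×4 = 22; y_lin[4] = 2×2 + 4×1 + 1×2 = 10; y_lin[5] = 4×2 + 1×1 = 9; y_lin[6] = 1×2 = 2 → [16, 16, 24, 22, 10, 9, 2]. Circular (length 4): y[0] = 4×4 + 2×2 + 4×1 + 1×2 = 26; y[1] = 4×2 + 2×4 + 4×2 + 1×1 = 25; y[2] = 4×1 + 2×2 + 4×4 + 1×2 = 26; y[3] = 4×2 + 2×1 + 4×2 + 1×4 = 22 → [26, 25, 26, 22]

Linear: [16, 16, 24, 22, 10, 9, 2], Circular: [26, 25, 26, 22]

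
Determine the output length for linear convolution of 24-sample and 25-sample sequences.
Linear/full convolution length: m + n - 1 = 24 + 25 - 1 = 48

48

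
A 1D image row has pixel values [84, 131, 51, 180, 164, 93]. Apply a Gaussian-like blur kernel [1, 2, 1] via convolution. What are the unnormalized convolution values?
Convolve image row [84, 131, 51, 180, 164, 93] with kernel [1, 2, 1]: y[0] = 84×1 = 84; y[1] = 84×2 + 131×1 = 299; y[2] = 84×1 + 131×2 + 51×1 = 397; y[3] = 131×1 + 51×2 + 180×1 = 413; y[4] = 51×1 + 180×2 + 164×1 = 575; y[5] = 180×1 + 164×2 + 93×1 = 601; y[6] = 164×1 + 93×2 = 350; y[7] = 93×1 = 93 → [84, 299, 397, 413, 575, 601, 350, 93]. Normalization factor = sum(kernel) = 4.

[84, 299, 397, 413, 575, 601, 350, 93]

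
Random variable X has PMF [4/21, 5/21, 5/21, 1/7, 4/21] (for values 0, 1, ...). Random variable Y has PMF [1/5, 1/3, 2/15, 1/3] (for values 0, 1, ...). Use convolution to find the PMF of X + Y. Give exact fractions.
P(X+Y=k) = Σ_i P(X=i)·P(Y=k-i) — a convolution of [4/21, 5/21, 5/21, 1/7, 4/21] and [1/5, 1/3, 2/15, 1/3]. P(X+Y=0) = (4/21)×(1/5) = 4/105; P(X+Y=1) = (4/21)×(1/3) + (5/21)×(1/5) = 4/63 + 1/21 = 1/9; P(X+Y=2) = (4/21)×(2/15) + (5/21)×(1/3) + (5/21)×(1/5) = 8/315 + 5/63 + 1/21 = 16/105; P(X+Y=3) = (4/21)×(1/3) + (5/21)×(2/15) + (5/21)×(1/3) + (1/7)×(1/5) = 4/63 + 2/63 + 5/63 + 1/35 = 64/315; P(X+Y=4) = (5/21)×(1/3) + (5/21)×(2/15) + (1/7)×(1/3) + (4/21)×(1/5) = 5/63 + 2/63 + 1/21 + 4/105 = 62/315; P(X+Y=5) = (5/21)×(1/3) + (1/7)×(2/15) + (4/21)×(1/3) = 5/63 + 2/105 + 4/63 = 17/105; P(X+Y=6) = (1/7)×(1/3) + (4/21)×(2/15) = 1/21 + 8/315 = 23/315; P(X+Y=7) = (4/21)×(1/3) = 4/63. PMF: [4/105, 1/9, 16/105, 64/315, 62/315, 17/105, 23/315, 4/63] (sums to 1 ✓)

[4/105, 1/9, 16/105, 64/315, 62/315, 17/105, 23/315, 4/63]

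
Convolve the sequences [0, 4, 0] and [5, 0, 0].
y[0] = 0×5 = 0; y[1] = 0×0 + 4×5 = 20; y[2] = 0×0 + 4×0 + 0×5 = 0; y[3] = 4×0 + 0×0 = 0; y[4] = 0×0 = 0

[0, 20, 0, 0, 0]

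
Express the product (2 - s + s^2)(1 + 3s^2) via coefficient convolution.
Ascending coefficients: a = [2, -1, 1], b = [1, 0, 3]. c[0] = 2×1 = 2; c[1] = 2×0 + -1×1 = -1; c[2] = 2×3 + -1×0 + 1×1 = 7; c[3] = -1×3 + 1×0 = -3; c[4] = 1×3 = 3. Result coefficients: [2, -1, 7, -3, 3] → 2 - s + 7s^2 - 3s^3 + 3s^4

2 - s + 7s^2 - 3s^3 + 3s^4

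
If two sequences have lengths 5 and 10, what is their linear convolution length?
Linear/full convolution length: m + n - 1 = 5 + 10 - 1 = 14

14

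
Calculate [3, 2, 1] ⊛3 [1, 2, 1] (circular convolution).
Use y[k] = Σ_j x[j]·h[(k-j) mod 3]. y[0] = 3×1 + 2×1 + 1×2 = 7; y[1] = 3×2 + 2×1 + 1×1 = 9; y[2] = 3×1 + 2×2 + 1×1 = 8. Result: [7, 9, 8]

[7, 9, 8]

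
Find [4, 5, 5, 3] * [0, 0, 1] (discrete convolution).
y[0] = 4×0 = 0; y[1] = 4×0 + 5×0 = 0; y[2] = 4×1 + 5×0 + 5×0 = 4; y[3] = 5×1 + 5×0 + 3×0 = 5; y[4] = 5×1 + 3×0 = 5; y[5] = 3×1 = 3

[0, 0, 4, 5, 5, 3]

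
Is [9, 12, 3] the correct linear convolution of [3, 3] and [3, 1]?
Recompute linear convolution of [3, 3] and [3, 1]: y[0] = 3×3 = 9; y[1] = 3×1 + 3×3 = 12; y[2] = 3×1 = 3 → [9, 12, 3]. Given [9, 12, 3] matches, so answer: Yes

Yes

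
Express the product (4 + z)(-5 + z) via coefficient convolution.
Ascending coefficients: a = [4, 1], b = [-5, 1]. c[0] = 4×-5 = -20; c[1] = 4×1 + 1×-5 = -1; c[2] = 1×1 = 1. Result coefficients: [-20, -1, 1] → -20 - z + z^2

-20 - z + z^2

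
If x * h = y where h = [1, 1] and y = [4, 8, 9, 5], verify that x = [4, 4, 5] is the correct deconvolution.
Forward-compute [4, 4, 5] * [1, 1]: y[0] = 4×1 = 4; y[1] = 4×1 + 4×1 = 8; y[2] = 4×1 + 5×1 = 9; y[3] = 5×1 = 5 → [4, 8, 9, 5]. Matches given y = [4, 8, 9, 5], so verified.

Verified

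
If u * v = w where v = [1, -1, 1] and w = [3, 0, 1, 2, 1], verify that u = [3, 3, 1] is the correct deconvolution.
Forward-compute [3, 3, 1] * [1, -1, 1]: w[0] = 3×1 = 3; w[1] = 3×-1 + 3×1 = 0; w[2] = 3×1 + 3×-1 + 1×1 = 1; w[3] = 3×1 + 1×-1 = 2; w[4] = 1×1 = 1 → [3, 0, 1, 2, 1]. Matches given w = [3, 0, 1, 2, 1], so verified.

Verified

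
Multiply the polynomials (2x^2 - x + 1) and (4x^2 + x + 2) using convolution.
Ascending coefficients: a = [1, -1, 2], b = [2, 1, 4]. c[0] = 1×2 = 2; c[1] = 1×1 + -1×2 = -1; c[2] = 1×4 + -1×1 + 2×2 = 7; c[3] = -1×4 + 2×1 = -2; c[4] = 2×4 = 8. Result coefficients: [2, -1, 7, -2, 8] → 8x^4 - 2x^3 + 7x^2 - x + 2

8x^4 - 2x^3 + 7x^2 - x + 2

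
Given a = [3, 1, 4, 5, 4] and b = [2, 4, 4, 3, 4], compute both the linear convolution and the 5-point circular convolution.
Linear: y_lin[0] = 3×2 = 6; y_lin[1] = 3×4 + 1×2 = 14; y_lin[2] = 3×4 + 1×4 + 4×2 = 24; y_lin[3] = 3×3 + 1×4 + 4×4 + 5×2 = 39; y_lin[4] = 3×4 + 1×3 + 4×4 + 5×4 + 4×2 = 59; y_lin[5] = 1×4 + 4×3 + 5×4 + 4×4 = 52; y_lin[6] = 4×4 + 5×3 + 4×4 = 47; y_lin[7] = 5×4 + 4×3 = 32; y_lin[8] = 4×4 = 16 → [6, 14, 24, 39, 59, 52, 47, 32, 16]. Circular (length 5): y[0] = 3×2 + 1×4 + 4×3 + 5×4 + 4×4 = 58; y[1] = 3×4 + 1×2 + 4×4 + 5×3 + 4×4 = 61; y[2] = 3×4 + 1×4 + 4×2 + 5×4 + 4×3 = 56; y[3] = 3×3 + 1×4 + 4×4 + 5×2 + 4×4 = 55; y[4] = 3×4 + 1×3 + 4×4 + 5×4 + 4×2 = 59 → [58, 61, 56, 55, 59]

Linear: [6, 14, 24, 39, 59, 52, 47, 32, 16], Circular: [58, 61, 56, 55, 59]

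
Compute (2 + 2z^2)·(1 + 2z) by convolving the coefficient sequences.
Ascending coefficients: a = [2, 0, 2], b = [1, 2]. c[0] = 2×1 = 2; c[1] = 2×2 + 0×1 = 4; c[2] = 0×2 + 2×1 = 2; c[3] = 2×2 = 4. Result coefficients: [2, 4, 2, 4] → 2 + 4z + 2z^2 + 4z^3

2 + 4z + 2z^2 + 4z^3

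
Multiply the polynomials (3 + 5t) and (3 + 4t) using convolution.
Ascending coefficients: a = [3, 5], b = [3, 4]. c[0] = 3×3 = 9; c[1] = 3×4 + 5×3 = 27; c[2] = 5×4 = 20. Result coefficients: [9, 27, 20] → 9 + 27t + 20t^2

9 + 27t + 20t^2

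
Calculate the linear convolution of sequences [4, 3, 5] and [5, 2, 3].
y[0] = 4×5 = 20; y[1] = 4×2 + 3×5 = 23; y[2] = 4×3 + 3×2 + 5×5 = 43; y[3] = 3×3 + 5×2 = 19; y[4] = 5×3 = 15

[20, 23, 43, 19, 15]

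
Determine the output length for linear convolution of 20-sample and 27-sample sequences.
Linear/full convolution length: m + n - 1 = 20 + 27 - 1 = 46

46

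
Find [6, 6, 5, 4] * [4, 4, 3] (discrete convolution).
y[0] = 6×4 = 24; y[1] = 6×4 + 6×4 = 48; y[2] = 6×3 + 6×4 + 5×4 = 62; y[3] = 6×3 + 5×4 + 4×4 = 54; y[4] = 5×3 + 4×4 = 31; y[5] = 4×3 = 12

[24, 48, 62, 54, 31, 12]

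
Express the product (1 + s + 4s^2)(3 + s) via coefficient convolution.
Ascending coefficients: a = [1, 1, 4], b = [3, 1]. c[0] = 1×3 = 3; c[1] = 1×1 + 1×3 = 4; c[2] = 1×1 + 4×3 = 13; c[3] = 4×1 = 4. Result coefficients: [3, 4, 13, 4] → 3 + 4s + 13s^2 + 4s^3

3 + 4s + 13s^2 + 4s^3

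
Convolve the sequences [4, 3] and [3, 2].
y[0] = 4×3 = 12; y[1] = 4×2 + 3×3 = 17; y[2] = 3×2 = 6

[12, 17, 6]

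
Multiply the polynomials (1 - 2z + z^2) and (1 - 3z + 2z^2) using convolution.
Ascending coefficients: a = [1, -2, 1], b = [1, -3, 2]. c[0] = 1×1 = 1; c[1] = 1×-3 + -2×1 = -5; c[2] = 1×2 + -2×-3 + 1×1 = 9; c[3] = -2×2 + 1×-3 = -7; c[4] = 1×2 = 2. Result coefficients: [1, -5, 9, -7, 2] → 1 - 5z + 9z^2 - 7z^3 + 2z^4

1 - 5z + 9z^2 - 7z^3 + 2z^4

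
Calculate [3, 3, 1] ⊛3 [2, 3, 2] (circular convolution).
Use y[k] = Σ_j f[j]·g[(k-j) mod 3]. y[0] = 3×2 + 3×2 + 1×3 = 15; y[1] = 3×3 + 3×2 + 1×2 = 17; y[2] = 3×2 + 3×3 + 1×2 = 17. Result: [15, 17, 17]

[15, 17, 17]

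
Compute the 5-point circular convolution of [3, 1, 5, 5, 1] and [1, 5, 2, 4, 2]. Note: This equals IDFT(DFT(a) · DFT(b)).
Either evaluate y[k] = Σ_j a[j]·b[(k-j) mod 5] directly, or use IDFT(DFT(a) · DFT(b)). y[0] = 3×1 + 1×2 + 5×4 + 5×2 + 1×5 = 40; y[1] = 3×5 + 1×1 + 5×2 + 5×4 + 1×2 = 48; y[2] = 3×2 + 1×5 + 5×1 + 5×2 + 1×4 = 30; y[3] = 3×4 + 1×2 + 5×5 + 5×1 + 1×2 = 46; y[4] = 3×2 + 1×4 + 5×2 + 5×5 + 1×1 = 46. Result: [40, 48, 30, 46, 46]

[40, 48, 30, 46, 46]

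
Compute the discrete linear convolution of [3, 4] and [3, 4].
y[0] = 3×3 = 9; y[1] = 3×4 + 4×3 = 24; y[2] = 4×4 = 16

[9, 24, 16]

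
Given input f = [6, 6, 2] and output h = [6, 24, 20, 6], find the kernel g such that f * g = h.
Output length 4 = len(f) + len(g) - 1 ⇒ len(g) = 2. Solve g forward using g[k] = (h[k] - Σ_{i≥1} f[i]·g[k-i]) / f[0]: g[0] = h[0] / f[0] = 6 / 6 = 1; g[1] = (h[1] - 6×1) / f[0] = (24 - 6×1) / 6 = 3. So g = [1, 3]. Forward-check [6, 6, 2] * [1, 3]: h[0] = 6×1 = 6; h[1] = 6×3 + 6×1 = 24; h[2] = 6×3 + 2×1 = 20; h[3] = 2×3 = 6 → [6, 24, 20, 6] ✓

[1, 3]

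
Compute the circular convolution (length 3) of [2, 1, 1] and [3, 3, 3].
Use y[k] = Σ_j u[j]·v[(k-j) mod 3]. y[0] = 2×3 + 1×3 + 1×3 = 12; y[1] = 2×3 + 1×3 + 1×3 = 12; y[2] = 2×3 + 1×3 + 1×3 = 12. Result: [12, 12, 12]

[12, 12, 12]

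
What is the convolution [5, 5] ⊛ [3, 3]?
y[0] = 5×3 = 15; y[1] = 5×3 + 5×3 = 30; y[2] = 5×3 = 15

[15, 30, 15]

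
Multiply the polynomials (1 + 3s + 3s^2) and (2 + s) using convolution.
Ascending coefficients: a = [1, 3, 3], b = [2, 1]. c[0] = 1×2 = 2; c[1] = 1×1 + 3×2 = 7; c[2] = 3×1 + 3×2 = 9; c[3] = 3×1 = 3. Result coefficients: [2, 7, 9, 3] → 2 + 7s + 9s^2 + 3s^3

2 + 7s + 9s^2 + 3s^3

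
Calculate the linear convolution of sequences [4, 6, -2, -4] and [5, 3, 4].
y[0] = 4×5 = 20; y[1] = 4×3 + 6×5 = 42; y[2] = 4×4 + 6×3 + -2×5 = 24; y[3] = 6×4 + -2×3 + -4×5 = -2; y[4] = -2×4 + -4×3 = -20; y[5] = -4×4 = -16

[20, 42, 24, -2, -20, -16]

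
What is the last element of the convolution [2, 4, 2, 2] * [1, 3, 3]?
Use y[k] = Σ_i a[i]·b[k-i] at k=5. y[5] = 2×3 = 6

6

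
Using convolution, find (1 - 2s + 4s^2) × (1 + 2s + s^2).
Ascending coefficients: a = [1, -2, 4], b = [1, 2, 1]. c[0] = 1×1 = 1; c[1] = 1×2 + -2×1 = 0; c[2] = 1×1 + -2×2 + 4×1 = 1; c[3] = -2×1 + 4×2 = 6; c[4] = 4×1 = 4. Result coefficients: [1, 0, 1, 6, 4] → 1 + s^2 + 6s^3 + 4s^4

1 + s^2 + 6s^3 + 4s^4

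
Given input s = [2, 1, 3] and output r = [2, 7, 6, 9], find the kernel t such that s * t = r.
Output length 4 = len(s) + len(t) - 1 ⇒ len(t) = 2. Solve t forward using t[k] = (r[k] - Σ_{i≥1} s[i]·t[k-i]) / s[0]: t[0] = r[0] / s[0] = 2 / 2 = 1; t[1] = (r[1] - 1×1) / s[0] = (7 - 1×1) / 2 = 3. So t = [1, 3]. Forward-check [2, 1, 3] * [1, 3]: r[0] = 2×1 = 2; r[1] = 2×3 + 1×1 = 7; r[2] = 1×3 + 3×1 = 6; r[3] = 3×3 = 9 → [2, 7, 6, 9] ✓

[1, 3]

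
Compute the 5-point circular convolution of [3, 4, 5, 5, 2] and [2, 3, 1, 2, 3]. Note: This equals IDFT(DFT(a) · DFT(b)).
Either evaluate y[k] = Σ_j a[j]·b[(k-j) mod 5] directly, or use IDFT(DFT(a) · DFT(b)). y[0] = 3×2 + 4×3 + 5×2 + 5×1 + 2×3 = 39; y[1] = 3×3 + 4×2 + 5×3 + 5×2 + 2×1 = 44; y[2] = 3×1 + 4×3 + 5×2 + 5×3 + 2×2 = 44; y[3] = 3×2 + 4×1 + 5×3 + 5×2 + 2×3 = 41; y[4] = 3×3 + 4×2 + 5×1 + 5×3 + 2×2 = 41. Result: [39, 44, 44, 41, 41]

[39, 44, 44, 41, 41]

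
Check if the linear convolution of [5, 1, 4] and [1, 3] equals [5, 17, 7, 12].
Recompute linear convolution of [5, 1, 4] and [1, 3]: y[0] = 5×1 = 5; y[1] = 5×3 + 1×1 = 16; y[2] = 1×3 + 4×1 = 7; y[3] = 4×3 = 12 → [5, 16, 7, 12]. Compare to given [5, 17, 7, 12]: they differ at index 1: given 17, correct 16, so answer: No

No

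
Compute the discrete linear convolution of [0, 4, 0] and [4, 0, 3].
y[0] = 0×4 = 0; y[1] = 0×0 + 4×4 = 16; y[2] = 0×3 + 4×0 + 0×4 = 0; y[3] = 4×3 + 0×0 = 12; y[4] = 0×3 = 0

[0, 16, 0, 12, 0]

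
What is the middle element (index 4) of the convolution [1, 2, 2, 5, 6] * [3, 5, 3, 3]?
Use y[k] = Σ_i a[i]·b[k-i] at k=4. y[4] = 2×3 + 2×3 + 5×5 + 6×3 = 55

55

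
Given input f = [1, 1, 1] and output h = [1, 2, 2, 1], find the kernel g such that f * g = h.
Output length 4 = len(f) + len(g) - 1 ⇒ len(g) = 2. Solve g forward using g[k] = (h[k] - Σ_{i≥1} f[i]·g[k-i]) / f[0]: g[0] = h[0] / f[0] = 1 / 1 = 1; g[1] = (h[1] - 1×1) / f[0] = (2 - 1×1) / 1 = 1. So g = [1, 1]. Forward-check [1, 1, 1] * [1, 1]: h[0] = 1×1 = 1; h[1] = 1×1 + 1×1 = 2; h[2] = 1×1 + 1×1 = 2; h[3] = 1×1 = 1 → [1, 2, 2, 1] ✓

[1, 1]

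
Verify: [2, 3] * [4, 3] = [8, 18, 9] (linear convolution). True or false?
Recompute linear convolution of [2, 3] and [4, 3]: y[0] = 2×4 = 8; y[1] = 2×3 + 3×4 = 18; y[2] = 3×3 = 9 → [8, 18, 9]. Given [8, 18, 9] matches, so answer: Yes

Yes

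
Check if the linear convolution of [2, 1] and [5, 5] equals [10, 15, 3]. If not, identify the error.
Recompute linear convolution of [2, 1] and [5, 5]: y[0] = 2×5 = 10; y[1] = 2×5 + 1×5 = 15; y[2] = 1×5 = 5 → [10, 15, 5]. Compare to given [10, 15, 3]: they differ at index 2: given 3, correct 5, so answer: No

No. Error at index 2: given 3, correct 5.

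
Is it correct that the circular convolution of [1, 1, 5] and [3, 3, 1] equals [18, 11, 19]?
Recompute circular convolution of [1, 1, 5] and [3, 3, 1]: y[0] = 1×3 + 1×1 + 5×3 = 19; y[1] = 1×3 + 1×3 + 5×1 = 11; y[2] = 1×1 + 1×3 + 5×3 = 19 → [19, 11, 19]. Compare to given [18, 11, 19]: they differ at index 0: given 18, correct 19, so answer: No

No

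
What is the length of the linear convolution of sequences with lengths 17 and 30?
Linear/full convolution length: m + n - 1 = 17 + 30 - 1 = 46

46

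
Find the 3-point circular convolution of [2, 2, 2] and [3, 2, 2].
Use y[k] = Σ_j f[j]·g[(k-j) mod 3]. y[0] = 2×3 + 2×2 + 2×2 = 14; y[1] = 2×2 + 2×3 + 2×2 = 14; y[2] = 2×2 + 2×2 + 2×3 = 14. Result: [14, 14, 14]

[14, 14, 14]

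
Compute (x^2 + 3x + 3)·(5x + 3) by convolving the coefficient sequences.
Ascending coefficients: a = [3, 3, 1], b = [3, 5]. c[0] = 3×3 = 9; c[1] = 3×5 + 3×3 = 24; c[2] = 3×5 + 1×3 = 18; c[3] = 1×5 = 5. Result coefficients: [9, 24, 18, 5] → 5x^3 + 18x^2 + 24x + 9

5x^3 + 18x^2 + 24x + 9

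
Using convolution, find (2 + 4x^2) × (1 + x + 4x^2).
Ascending coefficients: a = [2, 0, 4], b = [1, 1, 4]. c[0] = 2×1 = 2; c[1] = 2×1 + 0×1 = 2; c[2] = 2×4 + 0×1 + 4×1 = 12; c[3] = 0×4 + 4×1 = 4; c[4] = 4×4 = 16. Result coefficients: [2, 2, 12, 4, 16] → 2 + 2x + 12x^2 + 4x^3 + 16x^4

2 + 2x + 12x^2 + 4x^3 + 16x^4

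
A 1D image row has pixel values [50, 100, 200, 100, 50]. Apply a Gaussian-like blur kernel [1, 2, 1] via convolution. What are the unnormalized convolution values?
Convolve image row [50, 100, 200, 100, 50] with kernel [1, 2, 1]: y[0] = 50×1 = 50; y[1] = 50×2 + 100×1 = 200; y[2] = 50×1 + 100×2 + 200×1 = 450; y[3] = 100×1 + 200×2 + 100×1 = 600; y[4] = 200×1 + 100×2 + 50×1 = 450; y[5] = 100×1 + 50×2 = 200; y[6] = 50×1 = 50 → [50, 200, 450, 600, 450, 200, 50]. Normalization factor = sum(kernel) = 4.

[50, 200, 450, 600, 450, 200, 50]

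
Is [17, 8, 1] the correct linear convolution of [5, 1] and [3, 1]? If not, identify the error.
Recompute linear convolution of [5, 1] and [3, 1]: y[0] = 5×3 = 15; y[1] = 5×1 + 1×3 = 8; y[2] = 1×1 = 1 → [15, 8, 1]. Compare to given [17, 8, 1]: they differ at index 0: given 17, correct 15, so answer: No

No. Error at index 0: given 17, correct 15.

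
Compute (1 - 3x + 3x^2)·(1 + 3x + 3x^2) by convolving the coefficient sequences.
Ascending coefficients: a = [1, -3, 3], b = [1, 3, 3]. c[0] = 1×1 = 1; c[1] = 1×3 + -3×1 = 0; c[2] = 1×3 + -3×3 + 3×1 = -3; c[3] = -3×3 + 3×3 = 0; c[4] = 3×3 = 9. Result coefficients: [1, 0, -3, 0, 9] → 1 - 3x^2 + 9x^4

1 - 3x^2 + 9x^4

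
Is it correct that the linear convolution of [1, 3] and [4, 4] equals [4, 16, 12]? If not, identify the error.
Recompute linear convolution of [1, 3] and [4, 4]: y[0] = 1×4 = 4; y[1] = 1×4 + 3×4 = 16; y[2] = 3×4 = 12 → [4, 16, 12]. Given [4, 16, 12] matches, so answer: Yes

Yes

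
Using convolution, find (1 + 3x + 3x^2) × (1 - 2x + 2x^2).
Ascending coefficients: a = [1, 3, 3], b = [1, -2, 2]. c[0] = 1×1 = 1; c[1] = 1×-2 + 3×1 = 1; c[2] = 1×2 + 3×-2 + 3×1 = -1; c[3] = 3×2 + 3×-2 = 0; c[4] = 3×2 = 6. Result coefficients: [1, 1, -1, 0, 6] → 1 + x - x^2 + 6x^4

1 + x - x^2 + 6x^4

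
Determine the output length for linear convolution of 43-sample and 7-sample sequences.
Linear/full convolution length: m + n - 1 = 43 + 7 - 1 = 49

49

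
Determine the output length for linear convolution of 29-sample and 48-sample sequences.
Linear/full convolution length: m + n - 1 = 29 + 48 - 1 = 76

76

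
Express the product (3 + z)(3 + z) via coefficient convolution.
Ascending coefficients: a = [3, 1], b = [3, 1]. c[0] = 3×3 = 9; c[1] = 3×1 + 1×3 = 6; c[2] = 1×1 = 1. Result coefficients: [9, 6, 1] → 9 + 6z + z^2

9 + 6z + z^2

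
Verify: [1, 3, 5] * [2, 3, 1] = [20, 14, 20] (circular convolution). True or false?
Recompute circular convolution of [1, 3, 5] and [2, 3, 1]: y[0] = 1×2 + 3×1 + 5×3 = 20; y[1] = 1×3 + 3×2 + 5×1 = 14; y[2] = 1×1 + 3×3 + 5×2 = 20 → [20, 14, 20]. Given [20, 14, 20] matches, so answer: Yes

Yes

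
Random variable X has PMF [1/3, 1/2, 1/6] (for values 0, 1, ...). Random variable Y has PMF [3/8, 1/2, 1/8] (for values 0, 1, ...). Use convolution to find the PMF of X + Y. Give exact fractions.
P(X+Y=k) = Σ_i P(X=i)·P(Y=k-i) — a convolution of [1/3, 1/2, 1/6] and [3/8, 1/2, 1/8]. P(X+Y=0) = (1/3)×(3/8) = 1/8; P(X+Y=1) = (1/3)×(1/2) + (1/2)×(3/8) = 1/6 + 3/16 = 17/48; P(X+Y=2) = (1/3)×(1/8) + (1/2)×(1/2) + (1/6)×(3/8) = 1/24 + 1/4 + 1/16 = 17/48; P(X+Y=3) = (1/2)×(1/8) + (1/6)×(1/2) = 1/16 + 1/12 = 7/48; P(X+Y=4) = (1/6)×(1/8) = 1/48. PMF: [1/8, 17/48, 17/48, 7/48, 1/48] (sums to 1 ✓)

[1/8, 17/48, 17/48, 7/48, 1/48]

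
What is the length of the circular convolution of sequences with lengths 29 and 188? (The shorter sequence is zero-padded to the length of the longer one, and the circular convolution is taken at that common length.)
Circular convolution (zero-padding the shorter input) has length max(m, n) = max(29, 188) = 188

188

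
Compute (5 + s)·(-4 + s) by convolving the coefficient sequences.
Ascending coefficients: a = [5, 1], b = [-4, 1]. c[0] = 5×-4 = -20; c[1] = 5×1 + 1×-4 = 1; c[2] = 1×1 = 1. Result coefficients: [-20, 1, 1] → -20 + s + s^2

-20 + s + s^2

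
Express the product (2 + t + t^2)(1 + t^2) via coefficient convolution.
Ascending coefficients: a = [2, 1, 1], b = [1, 0, 1]. c[0] = 2×1 = 2; c[1] = 2×0 + 1×1 = 1; c[2] = 2×1 + 1×0 + 1×1 = 3; c[3] = 1×1 + 1×0 = 1; c[4] = 1×1 = 1. Result coefficients: [2, 1, 3, 1, 1] → 2 + t + 3t^2 + t^3 + t^4

2 + t + 3t^2 + t^3 + t^4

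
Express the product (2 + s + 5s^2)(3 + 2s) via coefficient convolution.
Ascending coefficients: a = [2, 1, 5], b = [3, 2]. c[0] = 2×3 = 6; c[1] = 2×2 + 1×3 = 7; c[2] = 1×2 + 5×3 = 17; c[3] = 5×2 = 10. Result coefficients: [6, 7, 17, 10] → 6 + 7s + 17s^2 + 10s^3

6 + 7s + 17s^2 + 10s^3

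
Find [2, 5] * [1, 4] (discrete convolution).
y[0] = 2×1 = 2; y[1] = 2×4 + 5×1 = 13; y[2] = 5×4 = 20

[2, 13, 20]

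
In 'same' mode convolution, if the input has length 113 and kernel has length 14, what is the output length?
'Same' mode returns an output with the same length as the input: 113

113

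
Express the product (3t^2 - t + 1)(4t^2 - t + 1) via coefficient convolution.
Ascending coefficients: a = [1, -1, 3], b = [1, -1, 4]. c[0] = 1×1 = 1; c[1] = 1×-1 + -1×1 = -2; c[2] = 1×4 + -1×-1 + 3×1 = 8; c[3] = -1×4 + 3×-1 = -7; c[4] = 3×4 = 12. Result coefficients: [1, -2, 8, -7, 12] → 12t^4 - 7t^3 + 8t^2 - 2t + 1

12t^4 - 7t^3 + 8t^2 - 2t + 1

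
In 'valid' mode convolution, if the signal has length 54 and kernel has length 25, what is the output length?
'Valid' mode counts only positions where the kernel fully overlaps the signal: m - n + 1 = 54 - 25 + 1 = 30

30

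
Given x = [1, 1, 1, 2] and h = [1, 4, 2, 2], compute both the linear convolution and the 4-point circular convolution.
Linear: y_lin[0] = 1×1 = 1; y_lin[1] = 1×4 + 1×1 = 5; y_lin[2] = 1×2 + 1×4 + 1×1 = 7; y_lin[3] = 1×2 + 1×2 + 1×4 + 2×1 = 10; y_lin[4] = 1×2 + 1×2 + 2×4 = 12; y_lin[5] = 1×2 + 2×2 = 6; y_lin[6] = 2×2 = 4 → [1, 5, 7, 10, 12, 6, 4]. Circular (length 4): y[0] = 1×1 + 1×2 + 1×2 + 2×4 = 13; y[1] = 1×4 + 1×1 + 1×2 + 2×2 = 11; y[2] = 1×2 + 1×4 + 1×1 + 2×2 = 11; y[3] = 1×2 + 1×2 + 1×4 + 2×1 = 10 → [13, 11, 11, 10]

Linear: [1, 5, 7, 10, 12, 6, 4], Circular: [13, 11, 11, 10]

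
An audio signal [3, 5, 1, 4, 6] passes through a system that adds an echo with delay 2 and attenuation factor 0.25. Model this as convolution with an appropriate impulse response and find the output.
Direct-path + delayed-attenuated-path model → impulse response h = [1, 0, 0.25] (1 at lag 0, 0.25 at lag 2). Output y[n] = x[n] + 0.25·x[n - 2] (with x[n] = 0 outside 0..4): y[0] = 3 + 0.25×0 = 3; y[1] = 5 + 0.25×0 = 5; y[2] = 1 + 0.25×3 = 1.75; y[3] = 4 + 0.25×5 = 5.25; y[4] = 6 + 0.25×1 = 6.25; y[5] = 0 + 0.25×4 = 1.0; y[6] = 0 + 0.25×6 = 1.5. So y = [3, 5, 1.75, 5.25, 6.25, 1.0, 1.5]

[3, 5, 1.75, 5.25, 6.25, 1.0, 1.5]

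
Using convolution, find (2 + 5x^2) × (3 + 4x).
Ascending coefficients: a = [2, 0, 5], b = [3, 4]. c[0] = 2×3 = 6; c[1] = 2×4 + 0×3 = 8; c[2] = 0×4 + 5×3 = 15; c[3] = 5×4 = 20. Result coefficients: [6, 8, 15, 20] → 6 + 8x + 15x^2 + 20x^3

6 + 8x + 15x^2 + 20x^3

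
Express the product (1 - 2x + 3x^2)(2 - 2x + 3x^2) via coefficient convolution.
Ascending coefficients: a = [1, -2, 3], b = [2, -2, 3]. c[0] = 1×2 = 2; c[1] = 1×-2 + -2×2 = -6; c[2] = 1×3 + -2×-2 + 3×2 = 13; c[3] = -2×3 + 3×-2 = -12; c[4] = 3×3 = 9. Result coefficients: [2, -6, 13, -12, 9] → 2 - 6x + 13x^2 - 12x^3 + 9x^4

2 - 6x + 13x^2 - 12x^3 + 9x^4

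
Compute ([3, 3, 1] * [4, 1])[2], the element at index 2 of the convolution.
Use y[k] = Σ_i a[i]·b[k-i] at k=2. y[2] = 3×1 + 1×4 = 7

7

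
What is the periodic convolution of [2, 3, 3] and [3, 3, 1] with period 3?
Use y[k] = Σ_j f[j]·g[(k-j) mod 3]. y[0] = 2×3 + 3×1 + 3×3 = 18; y[1] = 2×3 + 3×3 + 3×1 = 18; y[2] = 2×1 + 3×3 + 3×3 = 20. Result: [18, 18, 20]

[18, 18, 20]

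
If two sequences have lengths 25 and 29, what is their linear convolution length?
Linear/full convolution length: m + n - 1 = 25 + 29 - 1 = 53

53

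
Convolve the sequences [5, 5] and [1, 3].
y[0] = 5×1 = 5; y[1] = 5×3 + 5×1 = 20; y[2] = 5×3 = 15

[5, 20, 15]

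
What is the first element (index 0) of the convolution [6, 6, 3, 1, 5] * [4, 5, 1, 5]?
Use y[k] = Σ_i a[i]·b[k-i] at k=0. y[0] = 6×4 = 24

24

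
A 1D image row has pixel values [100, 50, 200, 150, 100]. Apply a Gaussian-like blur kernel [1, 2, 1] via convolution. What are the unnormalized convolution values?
Convolve image row [100, 50, 200, 150, 100] with kernel [1, 2, 1]: y[0] = 100×1 = 100; y[1] = 100×2 + 50×1 = 250; y[2] = 100×1 + 50×2 + 200×1 = 400; y[3] = 50×1 + 200×2 + 150×1 = 600; y[4] = 200×1 + 150×2 + 100×1 = 600; y[5] = 150×1 + 100×2 = 350; y[6] = 100×1 = 100 → [100, 250, 400, 600, 600, 350, 100]. Normalization factor = sum(kernel) = 4.

[100, 250, 400, 600, 600, 350, 100]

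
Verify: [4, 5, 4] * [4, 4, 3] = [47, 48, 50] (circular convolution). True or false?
Recompute circular convolution of [4, 5, 4] and [4, 4, 3]: y[0] = 4×4 + 5×3 + 4×4 = 47; y[1] = 4×4 + 5×4 + 4×3 = 48; y[2] = 4×3 + 5×4 + 4×4 = 48 → [47, 48, 48]. Compare to given [47, 48, 50]: they differ at index 2: given 50, correct 48, so answer: No

No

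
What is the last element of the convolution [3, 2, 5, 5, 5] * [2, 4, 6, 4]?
Use y[k] = Σ_i a[i]·b[k-i] at k=7. y[7] = 5×4 = 20

20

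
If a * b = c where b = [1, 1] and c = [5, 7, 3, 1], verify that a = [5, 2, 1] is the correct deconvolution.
Forward-compute [5, 2, 1] * [1, 1]: c[0] = 5×1 = 5; c[1] = 5×1 + 2×1 = 7; c[2] = 2×1 + 1×1 = 3; c[3] = 1×1 = 1 → [5, 7, 3, 1]. Matches given c = [5, 7, 3, 1], so verified.

Verified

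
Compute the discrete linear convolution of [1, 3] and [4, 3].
y[0] = 1×4 = 4; y[1] = 1×3 + 3×4 = 15; y[2] = 3×3 = 9

[4, 15, 9]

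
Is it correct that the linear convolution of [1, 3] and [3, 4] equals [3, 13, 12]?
Recompute linear convolution of [1, 3] and [3, 4]: y[0] = 1×3 = 3; y[1] = 1×4 + 3×3 = 13; y[2] = 3×4 = 12 → [3, 13, 12]. Given [3, 13, 12] matches, so answer: Yes

Yes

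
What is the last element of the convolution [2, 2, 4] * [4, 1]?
Use y[k] = Σ_i a[i]·b[k-i] at k=3. y[3] = 4×1 = 4

4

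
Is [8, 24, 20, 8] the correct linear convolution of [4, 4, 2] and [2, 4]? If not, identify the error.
Recompute linear convolution of [4, 4, 2] and [2, 4]: y[0] = 4×2 = 8; y[1] = 4×4 + 4×2 = 24; y[2] = 4×4 + 2×2 = 20; y[3] = 2×4 = 8 → [8, 24, 20, 8]. Given [8, 24, 20, 8] matches, so answer: Yes

Yes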